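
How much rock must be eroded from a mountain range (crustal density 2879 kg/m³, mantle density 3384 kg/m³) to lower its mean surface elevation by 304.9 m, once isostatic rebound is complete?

2040 m

Net drop Δ = e − u = e − e ρ_c/ρ_m = e (ρ_m − ρ_c)/ρ_m.
e = Δ ρ_m/(ρ_m − ρ_c) = 304.9 m × 3384/505 = 2040 m.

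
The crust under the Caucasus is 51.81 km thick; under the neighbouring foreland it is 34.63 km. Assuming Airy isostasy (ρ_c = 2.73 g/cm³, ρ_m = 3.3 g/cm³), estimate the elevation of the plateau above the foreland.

2.97 km

Excess crust Δ = 51.81 km − 34.63 km = 17.18 km, split between elevation h and root r with h + r = Δ.
Airy balance ρ_c h = (ρ_m − ρ_c) r gives r = h ρ_c/(ρ_m − ρ_c), so h (1 + ρ_c/(ρ_m − ρ_c)) = Δ, i.e. h = Δ (ρ_m − ρ_c)/ρ_m.
h = 17.18 km × 0.57/3.3 = 2.97 km.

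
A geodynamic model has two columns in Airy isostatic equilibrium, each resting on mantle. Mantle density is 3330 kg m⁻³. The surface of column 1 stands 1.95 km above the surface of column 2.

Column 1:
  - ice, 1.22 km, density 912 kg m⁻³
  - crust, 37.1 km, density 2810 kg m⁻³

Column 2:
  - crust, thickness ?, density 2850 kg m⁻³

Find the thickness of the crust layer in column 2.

Take the compensation level at the base of the deeper column (depth z_c below the surface of column 1) and equate Σ ρ_i t_i down to z_c; mantle fills any gap and the z_c terms cancel.
Column 1: 1.22×912 + 37.1×2810 + (z_c − 38.32)×3330
Column 2: 1.95×0 + x×2850 + (z_c − 1.95 − 0 − x)×3330
The z_c×3330 term appears on both sides and cancels. Collect the known terms of each column as K = Σ(ρt)_known − 3330 × (depth of known layers): K_1 = 105363.64 − 3330×38.32 = −22241.96; K_2 = 0 − 3330×(1.95 + 0) = −6493.5.
Balance: K_1 = K_2 − x×(3330 − 2850), so x = (K_2 − K_1)/(3330 − 2850) = 15748.5/480 = 32.8 km.

32.8 km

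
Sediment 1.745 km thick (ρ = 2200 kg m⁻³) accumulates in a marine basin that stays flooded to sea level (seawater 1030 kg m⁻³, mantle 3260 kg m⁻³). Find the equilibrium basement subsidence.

0.916 km

Submarine loading: the sediment displaces seawater, and the subsidence is in turn flooded, so s (ρ_m − ρ_w) = t (ρ_sed − ρ_w).
s = 1.745 km × (2200 − 1030) / (3260 − 1030) = 0.916 km.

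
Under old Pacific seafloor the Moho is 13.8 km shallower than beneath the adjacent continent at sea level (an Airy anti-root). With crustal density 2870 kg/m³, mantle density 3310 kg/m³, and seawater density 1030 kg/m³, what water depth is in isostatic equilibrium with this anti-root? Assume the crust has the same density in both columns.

Replacing a thickness d of crust by seawater at the top must be balanced by replacing crust with mantle at the base: d (ρ_c − ρ_w) = a (ρ_m − ρ_c).
d = a (ρ_m − ρ_c)/(ρ_c − ρ_w) = 13.8 km × 440/1840 = 3.3 km.

3.3 km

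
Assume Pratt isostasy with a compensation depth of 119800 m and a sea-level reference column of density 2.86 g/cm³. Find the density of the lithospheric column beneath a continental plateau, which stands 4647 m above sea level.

Pratt balance: ρ_ref D = ρ (D + h).
ρ = ρ_ref D/(D + h) = 2.86 × 119800 m/(119800 m + 4647 m) = 2.75 g/cm³.

2.75 g/cm³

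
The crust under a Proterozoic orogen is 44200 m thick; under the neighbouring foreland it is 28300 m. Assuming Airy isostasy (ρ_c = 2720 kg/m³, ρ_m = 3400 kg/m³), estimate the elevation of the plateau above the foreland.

Excess crust Δ = 44200 m − 28300 m = 15900 m, split between elevation h and root r with h + r = Δ.
Airy balance ρ_c h = (ρ_m − ρ_c) r gives r = h ρ_c/(ρ_m − ρ_c), so h (1 + ρ_c/(ρ_m − ρ_c)) = Δ, i.e. h = Δ (ρ_m − ρ_c)/ρ_m.
h = 15900 m × 680/3400 = 3180 m.

3180 m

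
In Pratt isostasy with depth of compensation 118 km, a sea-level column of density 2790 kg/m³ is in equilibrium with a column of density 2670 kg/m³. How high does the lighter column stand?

ρ_ref D = ρ (D + h) → h = D (ρ_ref − ρ)/ρ.
h = 118 km × (2790 − 2670)/2670 = 5.3 km.

5.3 km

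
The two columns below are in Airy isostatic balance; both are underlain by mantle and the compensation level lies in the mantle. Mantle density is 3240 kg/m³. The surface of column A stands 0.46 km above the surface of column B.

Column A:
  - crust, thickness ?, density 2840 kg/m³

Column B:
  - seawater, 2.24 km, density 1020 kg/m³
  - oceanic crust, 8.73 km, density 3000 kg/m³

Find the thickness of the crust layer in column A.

Take the compensation level at the base of the deeper column (depth z_c below the surface of column A) and equate Σ ρ_i t_i down to z_c; mantle fills any gap and the z_c terms cancel.
Column A: x×2840 + (z_c − 0 − x)×3240
Column B: 0.46×0 + 2.24×1020 + 8.73×3000 + (z_c − 0.46 − 10.97)×3240
The z_c×3240 term appears on both sides and cancels. Collect the known terms of each column as K = Σ(ρt)_known − 3240 × (depth of known layers): K_A = 0 − 3240×0 = 0; K_B = 28474.8 − 3240×(0.46 + 10.97) = −8558.4.
Balance: K_A − x×(3240 − 2840) = K_B, so x = (K_A − K_B)/(3240 − 2840) = 8558.4/400 = 21.4 km.

21.4 km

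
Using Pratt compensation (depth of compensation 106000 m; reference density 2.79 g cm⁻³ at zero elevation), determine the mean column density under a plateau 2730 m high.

2.72 g cm⁻³

Pratt balance: ρ_ref D = ρ (D + h).
ρ = ρ_ref D/(D + h) = 2.79 × 106000 m/(106000 m + 2730 m) = 2.72 g cm⁻³.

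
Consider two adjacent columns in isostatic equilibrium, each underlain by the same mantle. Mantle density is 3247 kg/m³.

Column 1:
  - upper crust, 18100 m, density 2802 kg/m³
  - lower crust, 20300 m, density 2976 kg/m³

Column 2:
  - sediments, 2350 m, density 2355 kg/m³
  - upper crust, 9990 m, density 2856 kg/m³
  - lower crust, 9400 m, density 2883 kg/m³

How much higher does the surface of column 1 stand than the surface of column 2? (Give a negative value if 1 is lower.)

1270 m

For any compensation level in the mantle, the mantle terms cancel and isostasy reduces to e = (Σt_1 − Σt_2) − (Σ(ρt)_1 − Σ(ρt)_2) / ρ_m.
Σt_1 = 38400 m; Σt_2 = 21740 m; Σ(ρt)_1 = 111129000; Σ(ρt)_2 = 61165890 (in m·kg/m³).
e = (38400 − 21740) − (111129000 − 61165890) / 3247 = 1270 m.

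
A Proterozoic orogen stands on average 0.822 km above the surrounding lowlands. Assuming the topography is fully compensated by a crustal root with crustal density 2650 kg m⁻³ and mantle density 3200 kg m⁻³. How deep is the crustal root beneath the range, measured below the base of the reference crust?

By Archimedes' principle applied to the lithosphere: the weight of the topography is balanced by the buoyancy of the root, ρ_c h = (ρ_m − ρ_c) r.
r = h · ρ_c / (ρ_m − ρ_c) = 0.822 km × 2650 / (3200 − 2650) = 3.96 km.

3.96 km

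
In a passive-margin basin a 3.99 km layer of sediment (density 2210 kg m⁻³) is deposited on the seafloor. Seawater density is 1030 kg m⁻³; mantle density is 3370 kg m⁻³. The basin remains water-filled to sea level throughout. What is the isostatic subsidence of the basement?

Submarine loading: the sediment displaces seawater, and the subsidence is in turn flooded, so s (ρ_m − ρ_w) = t (ρ_sed − ρ_w).
s = 3.99 km × (2210 − 1030) / (3370 − 1030) = 2.01 km.

2.01 km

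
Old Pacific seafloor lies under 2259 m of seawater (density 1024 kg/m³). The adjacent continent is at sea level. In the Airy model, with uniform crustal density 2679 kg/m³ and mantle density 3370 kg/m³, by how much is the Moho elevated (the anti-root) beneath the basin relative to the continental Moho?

5410 m

Equating mass per unit area of the two columns: replacing crust with seawater at the top is compensated by replacing crust with mantle at the base: d (ρ_c − ρ_w) = a (ρ_m − ρ_c).
a = d (ρ_c − ρ_w)/(ρ_m − ρ_c) = 2259 m × 1655/691 = 5410 m.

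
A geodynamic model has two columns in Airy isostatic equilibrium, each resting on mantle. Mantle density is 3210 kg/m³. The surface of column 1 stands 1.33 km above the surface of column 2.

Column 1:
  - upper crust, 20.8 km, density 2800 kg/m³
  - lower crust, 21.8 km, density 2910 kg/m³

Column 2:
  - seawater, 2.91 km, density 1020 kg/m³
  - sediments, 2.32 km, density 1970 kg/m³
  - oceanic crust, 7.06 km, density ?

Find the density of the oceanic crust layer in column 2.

Take the compensation level at the base of the deeper column (depth z_c below the surface of column 1) and equate Σ ρ_i t_i down to z_c; mantle fills any gap and the z_c terms cancel.
Column 1: 20.8×2800 + 21.8×2910 + (z_c − 42.6)×3210
Column 2: 1.33×0 + 2.91×1020 + 2.32×1970 + 7.06×ρ + (z_c − 1.33 − 12.29)×3210
The z_c×3210 term appears on both sides and cancels. Collect the known terms of each column as K = Σ(ρt)_known − 3210 × (depth of known layers): K_1 = 121678 − 3210×42.6 = −15068; K_2 = 7538.6 − 3210×(1.33 + 12.29) = −36181.6.
Balance: K_1 = K_2 + 7.06×ρ, so ρ = (K_1 − K_2)/7.06 = 21113.6/7.06 = 2990 kg/m³.

2990 kg/m³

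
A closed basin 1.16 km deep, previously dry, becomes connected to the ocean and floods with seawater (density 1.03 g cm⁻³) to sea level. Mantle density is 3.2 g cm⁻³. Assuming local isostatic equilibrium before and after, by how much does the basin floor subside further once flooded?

After flooding the water column is d + s deep. Its weight must equal the weight of mantle displaced by the extra subsidence s: (d + s) ρ_w = s ρ_m.
s = d ρ_w / (ρ_m − ρ_w) = 1.16 km × 1.03/(3.2 − 1.03) = 0.551 km.

0.551 km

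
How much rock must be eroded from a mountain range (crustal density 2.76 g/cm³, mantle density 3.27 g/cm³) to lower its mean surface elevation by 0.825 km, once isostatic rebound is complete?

5.29 km

Net drop Δ = e − u = e − e ρ_c/ρ_m = e (ρ_m − ρ_c)/ρ_m.
e = Δ ρ_m/(ρ_m − ρ_c) = 0.825 km × 3.27/0.51 = 5.29 km.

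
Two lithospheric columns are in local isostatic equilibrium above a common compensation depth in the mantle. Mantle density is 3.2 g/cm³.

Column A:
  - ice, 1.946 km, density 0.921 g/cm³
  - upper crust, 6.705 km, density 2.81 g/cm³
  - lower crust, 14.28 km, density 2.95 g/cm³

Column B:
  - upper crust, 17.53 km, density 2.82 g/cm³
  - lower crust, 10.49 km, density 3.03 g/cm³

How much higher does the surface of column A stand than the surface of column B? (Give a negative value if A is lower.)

0.68 km

For any compensation level in the mantle, the mantle terms cancel and isostasy reduces to e = (Σt_A − Σt_B) − (Σ(ρt)_A − Σ(ρt)_B) / ρ_m.
Σt_A = 22.931 km; Σt_B = 28.02 km; Σ(ρt)_A = 62.759316; Σ(ρt)_B = 81.2193 (in km·g/cm³).
e = (22.931 − 28.02) − (62.759316 − 81.2193) / 3.2 = 0.68 km.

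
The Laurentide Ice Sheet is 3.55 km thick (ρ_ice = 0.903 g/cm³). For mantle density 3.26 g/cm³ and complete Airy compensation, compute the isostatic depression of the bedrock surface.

For local isostatic compensation: the ice load ρ_ice t is balanced by mantle displaced below, ρ_m s.
s = t ρ_ice / ρ_m = 3.55 km × 0.903/3.26 = 0.983 km.

0.983 km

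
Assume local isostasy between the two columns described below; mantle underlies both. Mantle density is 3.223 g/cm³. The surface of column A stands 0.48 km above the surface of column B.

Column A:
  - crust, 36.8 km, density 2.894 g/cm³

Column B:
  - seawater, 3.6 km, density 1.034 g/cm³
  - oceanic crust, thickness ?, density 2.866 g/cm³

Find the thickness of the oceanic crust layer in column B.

7.51 km

Take the compensation level at the base of the deeper column (depth z_c below the surface of column A) and equate Σ ρ_i t_i down to z_c; mantle fills any gap and the z_c terms cancel.
Column A: 36.8×2.894 + (z_c − 36.8)×3.223
Column B: 0.48×0 + 3.6×1.034 + x×2.866 + (z_c − 0.48 − 3.6 − x)×3.223
The z_c×3.223 term appears on both sides and cancels. Collect the known terms of each column as K = Σ(ρt)_known − 3.223 × (depth of known layers): K_A = 106.4992 − 3.223×36.8 = −12.1072; K_B = 3.7224 − 3.223×(0.48 + 3.6) = −9.42744.
Balance: K_A = K_B − x×(3.223 − 2.866), so x = (K_B − K_A)/(3.223 − 2.866) = 2.67976/0.357 = 7.51 km.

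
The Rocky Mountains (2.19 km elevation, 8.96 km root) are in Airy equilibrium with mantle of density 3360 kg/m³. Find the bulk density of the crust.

ρ_c h = (ρ_m − ρ_c) r → ρ_c (h + r) = ρ_m r → ρ_c = ρ_m r / (h + r).
ρ_c = 3360 × 8.96 km / (2.19 km + 8.96 km) = 2700 kg/m³.

2700 kg/m³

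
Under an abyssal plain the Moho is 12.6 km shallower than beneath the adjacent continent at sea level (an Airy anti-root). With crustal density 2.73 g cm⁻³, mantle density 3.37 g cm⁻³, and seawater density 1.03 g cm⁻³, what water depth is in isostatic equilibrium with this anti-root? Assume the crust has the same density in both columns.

Replacing a thickness d of crust by seawater at the top must be balanced by replacing crust with mantle at the base: d (ρ_c − ρ_w) = a (ρ_m − ρ_c).
d = a (ρ_m − ρ_c)/(ρ_c − ρ_w) = 12.6 km × 0.64/1.7 = 4.74 km.

4.74 km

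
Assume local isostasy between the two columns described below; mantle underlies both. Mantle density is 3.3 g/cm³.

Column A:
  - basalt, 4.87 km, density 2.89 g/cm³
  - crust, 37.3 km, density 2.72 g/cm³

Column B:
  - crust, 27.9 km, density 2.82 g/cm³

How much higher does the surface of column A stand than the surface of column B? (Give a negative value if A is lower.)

For any compensation level in the mantle, the mantle terms cancel and isostasy reduces to e = (Σt_A − Σt_B) − (Σ(ρt)_A − Σ(ρt)_B) / ρ_m.
Σt_A = 42.17 km; Σt_B = 27.9 km; Σ(ρt)_A = 115.5303; Σ(ρt)_B = 78.678 (in km·g/cm³).
e = (42.17 − 27.9) − (115.5303 − 78.678) / 3.3 = 3.1 km.

3.1 km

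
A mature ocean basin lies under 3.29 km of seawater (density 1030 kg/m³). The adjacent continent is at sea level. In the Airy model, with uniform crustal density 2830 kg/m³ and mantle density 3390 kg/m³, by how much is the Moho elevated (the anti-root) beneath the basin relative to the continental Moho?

10.6 km

Balancing pressure at the compensation depth: replacing crust with seawater at the top is compensated by replacing crust with mantle at the base: d (ρ_c − ρ_w) = a (ρ_m − ρ_c).
a = d (ρ_c − ρ_w)/(ρ_m − ρ_c) = 3.29 km × 1800/560 = 10.6 km.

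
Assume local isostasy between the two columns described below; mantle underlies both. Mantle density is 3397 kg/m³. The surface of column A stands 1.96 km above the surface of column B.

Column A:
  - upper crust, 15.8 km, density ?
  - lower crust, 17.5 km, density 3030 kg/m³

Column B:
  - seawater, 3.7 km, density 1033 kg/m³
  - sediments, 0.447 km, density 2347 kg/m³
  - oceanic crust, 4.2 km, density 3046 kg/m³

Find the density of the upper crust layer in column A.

Take the compensation level at the base of the deeper column (depth z_c below the surface of column A) and equate Σ ρ_i t_i down to z_c; mantle fills any gap and the z_c terms cancel.
Column A: 15.8×ρ + 17.5×3030 + (z_c − 33.3)×3397
Column B: 1.96×0 + 3.7×1033 + 0.447×2347 + 4.2×3046 + (z_c − 1.96 − 8.347)×3397
The z_c×3397 term appears on both sides and cancels. Collect the known terms of each column as K = Σ(ρt)_known − 3397 × (depth of known layers): K_A = 53025 − 3397×33.3 = −60095.1; K_B = 17664.409 − 3397×(1.96 + 8.347) = −17348.47.
Balance: K_A + 15.8×ρ = K_B, so ρ = (K_B − K_A)/15.8 = 42746.6/15.8 = 2710 kg/m³.

2710 kg/m³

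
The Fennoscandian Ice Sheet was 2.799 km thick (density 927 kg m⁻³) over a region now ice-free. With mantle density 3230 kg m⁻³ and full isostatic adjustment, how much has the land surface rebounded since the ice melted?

0.803 km

Removing the load lets mantle flow back in; uplift u satisfies ρ_ice t = ρ_m u.
u = t ρ_ice/ρ_m = 2.799 km × 927/3230 = 0.803 km.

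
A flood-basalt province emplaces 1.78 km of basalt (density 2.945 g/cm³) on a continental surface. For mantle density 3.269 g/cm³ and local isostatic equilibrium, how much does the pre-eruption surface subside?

1.6 km

Subaerial loading: s = t ρ_load / ρ_m.
s = 1.78 km × 2.945/3.269 = 1.6 km.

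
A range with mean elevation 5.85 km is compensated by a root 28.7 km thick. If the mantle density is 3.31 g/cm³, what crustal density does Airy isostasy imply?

2.75 g/cm³

ρ_c h = (ρ_m − ρ_c) r → ρ_c (h + r) = ρ_m r → ρ_c = ρ_m r / (h + r).
ρ_c = 3.31 × 28.7 km / (5.85 km + 28.7 km) = 2.75 g/cm³.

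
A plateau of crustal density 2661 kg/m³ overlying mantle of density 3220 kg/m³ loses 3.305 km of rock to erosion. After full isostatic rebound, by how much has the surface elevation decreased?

0.574 km

Rebound u = e ρ_c/ρ_m = 3.305 km × 2661/3220 = 2.731 km.
Net surface drop = e − u = 3.305 km − 2.731 km = e (ρ_m − ρ_c)/ρ_m = 0.574 km.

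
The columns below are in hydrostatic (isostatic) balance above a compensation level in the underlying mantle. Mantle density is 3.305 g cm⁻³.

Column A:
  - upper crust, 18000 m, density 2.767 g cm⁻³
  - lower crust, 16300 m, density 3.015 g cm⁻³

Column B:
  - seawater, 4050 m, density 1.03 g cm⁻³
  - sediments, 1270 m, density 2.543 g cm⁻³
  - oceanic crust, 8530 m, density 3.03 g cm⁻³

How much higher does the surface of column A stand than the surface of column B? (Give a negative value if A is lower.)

For any compensation level in the mantle, the mantle terms cancel and isostasy reduces to e = (Σt_A − Σt_B) − (Σ(ρt)_A − Σ(ρt)_B) / ρ_m.
Σt_A = 34300 m; Σt_B = 13850 m; Σ(ρt)_A = 98950.5; Σ(ρt)_B = 33247.01 (in m·g cm⁻³).
e = (34300 − 13850) − (98950.5 − 33247.01) / 3.305 = 570 m.

570 m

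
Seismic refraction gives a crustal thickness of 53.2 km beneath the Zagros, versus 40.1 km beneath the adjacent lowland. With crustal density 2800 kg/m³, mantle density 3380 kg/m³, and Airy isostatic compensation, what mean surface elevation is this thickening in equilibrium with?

Excess crust Δ = 53.2 km − 40.1 km = 13.1 km, split between elevation h and root r with h + r = Δ.
Airy balance ρ_c h = (ρ_m − ρ_c) r gives r = h ρ_c/(ρ_m − ρ_c), so h (1 + ρ_c/(ρ_m − ρ_c)) = Δ, i.e. h = Δ (ρ_m − ρ_c)/ρ_m.
h = 13.1 km × 580/3380 = 2.25 km.

2.25 km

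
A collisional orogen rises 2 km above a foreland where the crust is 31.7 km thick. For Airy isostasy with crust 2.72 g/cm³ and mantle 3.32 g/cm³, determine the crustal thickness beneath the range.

42.8 km

Root depth r = h ρ_c / (ρ_m − ρ_c) = 2 km × 2.72 / 0.6 = 9.067 km.
Total thickness = T + h + r = 31.7 km + 2 km + 9.067 km = 42.8 km.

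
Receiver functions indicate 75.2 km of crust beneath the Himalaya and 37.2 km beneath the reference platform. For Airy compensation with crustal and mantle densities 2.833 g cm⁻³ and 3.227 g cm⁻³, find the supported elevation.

Excess crust Δ = 75.2 km − 37.2 km = 38 km, split between elevation h and root r with h + r = Δ.
Airy balance ρ_c h = (ρ_m − ρ_c) r gives r = h ρ_c/(ρ_m − ρ_c), so h (1 + ρ_c/(ρ_m − ρ_c)) = Δ, i.e. h = Δ (ρ_m − ρ_c)/ρ_m.
h = 38 km × 0.394/3.227 = 4.64 km.

4.64 km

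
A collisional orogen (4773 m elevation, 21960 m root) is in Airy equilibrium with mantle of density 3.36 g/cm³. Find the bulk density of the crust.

2.76 g/cm³

ρ_c h = (ρ_m − ρ_c) r → ρ_c (h + r) = ρ_m r → ρ_c = ρ_m r / (h + r).
ρ_c = 3.36 × 21960 m / (4773 m + 21960 m) = 2.76 g/cm³.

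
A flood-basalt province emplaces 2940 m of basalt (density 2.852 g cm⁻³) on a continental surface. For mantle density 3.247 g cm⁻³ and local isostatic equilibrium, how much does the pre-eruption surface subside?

Subaerial loading: s = t ρ_load / ρ_m.
s = 2940 m × 2.852/3.247 = 2580 m.

2580 m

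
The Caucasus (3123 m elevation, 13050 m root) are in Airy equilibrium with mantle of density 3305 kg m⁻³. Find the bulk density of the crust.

ρ_c h = (ρ_m − ρ_c) r → ρ_c (h + r) = ρ_m r → ρ_c = ρ_m r / (h + r).
ρ_c = 3305 × 13050 m / (3123 m + 13050 m) = 2670 kg m⁻³.

2670 kg m⁻³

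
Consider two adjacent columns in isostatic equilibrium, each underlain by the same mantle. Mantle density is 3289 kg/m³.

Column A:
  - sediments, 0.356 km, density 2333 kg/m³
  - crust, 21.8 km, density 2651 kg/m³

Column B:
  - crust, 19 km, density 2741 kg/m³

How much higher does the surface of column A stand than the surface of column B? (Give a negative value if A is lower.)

For any compensation level in the mantle, the mantle terms cancel and isostasy reduces to e = (Σt_A − Σt_B) − (Σ(ρt)_A − Σ(ρt)_B) / ρ_m.
Σt_A = 22.156 km; Σt_B = 19 km; Σ(ρt)_A = 58622.348; Σ(ρt)_B = 52079 (in km·kg/m³).
e = (22.156 − 19) − (58622.348 − 52079) / 3289 = 1.17 km.

1.17 km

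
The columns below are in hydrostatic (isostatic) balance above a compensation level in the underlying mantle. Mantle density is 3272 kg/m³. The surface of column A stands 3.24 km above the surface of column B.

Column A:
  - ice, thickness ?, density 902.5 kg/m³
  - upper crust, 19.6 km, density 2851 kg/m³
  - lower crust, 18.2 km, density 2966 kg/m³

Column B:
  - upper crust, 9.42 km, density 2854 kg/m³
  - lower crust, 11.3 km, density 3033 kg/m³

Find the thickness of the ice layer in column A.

1.44 km

Take the compensation level at the base of the deeper column (depth z_c below the surface of column A) and equate Σ ρ_i t_i down to z_c; mantle fills any gap and the z_c terms cancel.
Column A: x×902.5 + 19.6×2851 + 18.2×2966 + (z_c − 37.8 − x)×3272
Column B: 3.24×0 + 9.42×2854 + 11.3×3033 + (z_c − 3.24 − 20.72)×3272
The z_c×3272 term appears on both sides and cancels. Collect the known terms of each column as K = Σ(ρt)_known − 3272 × (depth of known layers): K_A = 109860.8 − 3272×37.8 = −13820.8; K_B = 61157.58 − 3272×(3.24 + 20.72) = −17239.54.
Balance: K_A − x×(3272 − 902.5) = K_B, so x = (K_A − K_B)/(3272 − 902.5) = 3418.74/2369.5 = 1.44 km.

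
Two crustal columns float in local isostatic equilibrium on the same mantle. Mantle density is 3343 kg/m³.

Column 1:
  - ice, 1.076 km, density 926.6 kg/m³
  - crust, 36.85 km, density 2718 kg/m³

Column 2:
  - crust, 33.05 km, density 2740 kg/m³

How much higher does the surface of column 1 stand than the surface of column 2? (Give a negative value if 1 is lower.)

1.71 km

For any compensation level in the mantle, the mantle terms cancel and isostasy reduces to e = (Σt_1 − Σt_2) − (Σ(ρt)_1 − Σ(ρt)_2) / ρ_m.
Σt_1 = 37.926 km; Σt_2 = 33.05 km; Σ(ρt)_1 = 101155.322; Σ(ρt)_2 = 90557 (in km·kg/m³).
e = (37.926 − 33.05) − (101155.322 − 90557) / 3343 = 1.71 km.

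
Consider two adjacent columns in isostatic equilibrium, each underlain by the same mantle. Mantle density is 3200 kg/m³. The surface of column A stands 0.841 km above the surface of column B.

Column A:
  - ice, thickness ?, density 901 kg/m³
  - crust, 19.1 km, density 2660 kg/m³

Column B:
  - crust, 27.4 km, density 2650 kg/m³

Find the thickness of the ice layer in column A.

3.24 km

Take the compensation level at the base of the deeper column (depth z_c below the surface of column A) and equate Σ ρ_i t_i down to z_c; mantle fills any gap and the z_c terms cancel.
Column A: x×901 + 19.1×2660 + (z_c − 19.1 − x)×3200
Column B: 0.841×0 + 27.4×2650 + (z_c − 0.841 − 27.4)×3200
The z_c×3200 term appears on both sides and cancels. Collect the known terms of each column as K = Σ(ρt)_known − 3200 × (depth of known layers): K_A = 50806 − 3200×19.1 = −10314; K_B = 72610 − 3200×(0.841 + 27.4) = −17761.2.
Balance: K_A − x×(3200 − 901) = K_B, so x = (K_A − K_B)/(3200 − 901) = 7447.2/2299 = 3.24 km.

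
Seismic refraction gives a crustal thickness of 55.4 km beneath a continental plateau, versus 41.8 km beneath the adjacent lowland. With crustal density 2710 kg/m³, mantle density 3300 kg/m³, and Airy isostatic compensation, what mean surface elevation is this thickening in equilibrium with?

Excess crust Δ = 55.4 km − 41.8 km = 13.6 km, split between elevation h and root r with h + r = Δ.
Airy balance ρ_c h = (ρ_m − ρ_c) r gives r = h ρ_c/(ρ_m − ρ_c), so h (1 + ρ_c/(ρ_m − ρ_c)) = Δ, i.e. h = Δ (ρ_m − ρ_c)/ρ_m.
h = 13.6 km × 590/3300 = 2.43 km.

2.43 km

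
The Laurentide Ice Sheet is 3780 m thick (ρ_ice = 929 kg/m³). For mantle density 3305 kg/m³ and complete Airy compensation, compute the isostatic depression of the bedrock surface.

1060 m

Balancing pressure at the compensation depth: the ice load ρ_ice t is balanced by mantle displaced below, ρ_m s.
s = t ρ_ice / ρ_m = 3780 m × 929/3305 = 1060 m.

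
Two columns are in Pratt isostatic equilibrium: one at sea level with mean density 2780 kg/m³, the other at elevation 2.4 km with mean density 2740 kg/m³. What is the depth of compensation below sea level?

ρ_ref D = ρ (D + h) → D (ρ_ref − ρ) = ρ h.
D = ρ h/(ρ_ref − ρ) = 2740 × 2.4 km/(2780 − 2740) = 164 km.

164 km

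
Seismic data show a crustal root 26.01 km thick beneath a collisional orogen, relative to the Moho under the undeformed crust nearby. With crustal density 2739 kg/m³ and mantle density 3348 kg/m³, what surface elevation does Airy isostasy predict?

By Archimedes' principle applied to the lithosphere: ρ_c h = (ρ_m − ρ_c) r.
h = r (ρ_m − ρ_c) / ρ_c = 26.01 km × (3348 − 2739) / 2739 = 5.78 km.

5.78 km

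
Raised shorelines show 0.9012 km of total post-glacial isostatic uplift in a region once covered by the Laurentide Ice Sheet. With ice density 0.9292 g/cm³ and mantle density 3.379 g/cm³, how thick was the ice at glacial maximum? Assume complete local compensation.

3.28 km

u = t ρ_ice/ρ_m → t = u ρ_m/ρ_ice = 0.9012 km × 3.379/0.9292 = 3.28 km.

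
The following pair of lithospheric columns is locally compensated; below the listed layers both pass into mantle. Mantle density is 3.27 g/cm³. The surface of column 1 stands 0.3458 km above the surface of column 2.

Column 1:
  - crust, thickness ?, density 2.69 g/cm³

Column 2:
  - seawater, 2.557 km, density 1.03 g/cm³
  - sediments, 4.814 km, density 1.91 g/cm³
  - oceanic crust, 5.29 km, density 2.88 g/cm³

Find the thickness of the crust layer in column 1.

26.7 km

Take the compensation level at the base of the deeper column (depth z_c below the surface of column 1) and equate Σ ρ_i t_i down to z_c; mantle fills any gap and the z_c terms cancel.
Column 1: x×2.69 + (z_c − 0 − x)×3.27
Column 2: 0.3458×0 + 2.557×1.03 + 4.814×1.91 + 5.29×2.88 + (z_c − 0.3458 − 12.661)×3.27
The z_c×3.27 term appears on both sides and cancels. Collect the known terms of each column as K = Σ(ρt)_known − 3.27 × (depth of known layers): K_1 = 0 − 3.27×0 = 0; K_2 = 27.06365 − 3.27×(0.3458 + 12.661) = −15.468586.
Balance: K_1 − x×(3.27 − 2.69) = K_2, so x = (K_1 − K_2)/(3.27 − 2.69) = 15.4686/0.58 = 26.7 km.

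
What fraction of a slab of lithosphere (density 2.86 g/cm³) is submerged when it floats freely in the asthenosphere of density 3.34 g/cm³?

85.6%

Submerged fraction = ρ_obj/ρ_fluid = 2.86/3.34 = 85.6%.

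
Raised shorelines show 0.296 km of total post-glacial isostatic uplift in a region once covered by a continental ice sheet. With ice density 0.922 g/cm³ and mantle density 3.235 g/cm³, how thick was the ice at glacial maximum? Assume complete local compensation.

u = t ρ_ice/ρ_m → t = u ρ_m/ρ_ice = 0.296 km × 3.235/0.922 = 1.04 km.

1.04 km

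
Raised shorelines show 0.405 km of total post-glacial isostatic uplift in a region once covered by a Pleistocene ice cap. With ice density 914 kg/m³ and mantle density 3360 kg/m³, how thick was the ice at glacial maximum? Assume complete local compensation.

1.49 km

u = t ρ_ice/ρ_m → t = u ρ_m/ρ_ice = 0.405 km × 3360/914 = 1.49 km.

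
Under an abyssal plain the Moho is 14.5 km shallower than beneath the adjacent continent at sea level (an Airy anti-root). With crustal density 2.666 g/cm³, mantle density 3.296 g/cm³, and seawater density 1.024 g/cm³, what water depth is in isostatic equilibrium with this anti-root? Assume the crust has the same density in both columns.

5.56 km

Replacing a thickness d of crust by seawater at the top must be balanced by replacing crust with mantle at the base: d (ρ_c − ρ_w) = a (ρ_m − ρ_c).
d = a (ρ_m − ρ_c)/(ρ_c − ρ_w) = 14.5 km × 0.63/1.642 = 5.56 km.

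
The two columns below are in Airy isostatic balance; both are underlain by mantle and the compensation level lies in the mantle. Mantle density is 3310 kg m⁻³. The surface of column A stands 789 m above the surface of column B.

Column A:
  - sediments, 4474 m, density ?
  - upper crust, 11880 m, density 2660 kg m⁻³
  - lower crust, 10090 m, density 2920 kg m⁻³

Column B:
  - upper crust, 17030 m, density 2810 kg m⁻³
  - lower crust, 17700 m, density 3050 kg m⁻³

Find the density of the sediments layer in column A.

Take the compensation level at the base of the deeper column (depth z_c below the surface of column A) and equate Σ ρ_i t_i down to z_c; mantle fills any gap and the z_c terms cancel.
Column A: 4474×ρ + 11880×2660 + 10090×2920 + (z_c − 26444)×3310
Column B: 789×0 + 17030×2810 + 17700×3050 + (z_c − 789 − 34730)×3310
The z_c×3310 term appears on both sides and cancels. Collect the known terms of each column as K = Σ(ρt)_known − 3310 × (depth of known layers): K_A = 61063600 − 3310×26444 = −26466040; K_B = 101839300 − 3310×(789 + 34730) = −15728590.
Balance: K_A + 4474×ρ = K_B, so ρ = (K_B − K_A)/4474 = 10737400/4474 = 2400 kg m⁻³.

2400 kg m⁻³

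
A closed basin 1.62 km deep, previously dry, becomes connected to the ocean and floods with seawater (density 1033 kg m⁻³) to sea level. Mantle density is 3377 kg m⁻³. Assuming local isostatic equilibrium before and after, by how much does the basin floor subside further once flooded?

After flooding the water column is d + s deep. Its weight must equal the weight of mantle displaced by the extra subsidence s: (d + s) ρ_w = s ρ_m.
s = d ρ_w / (ρ_m − ρ_w) = 1.62 km × 1033/(3377 − 1033) = 0.714 km.

0.714 km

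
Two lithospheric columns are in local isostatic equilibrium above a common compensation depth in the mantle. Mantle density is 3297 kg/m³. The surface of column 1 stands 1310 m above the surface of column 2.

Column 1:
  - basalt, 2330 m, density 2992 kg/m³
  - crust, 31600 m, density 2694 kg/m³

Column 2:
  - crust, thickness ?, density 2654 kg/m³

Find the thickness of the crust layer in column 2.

24000 m

Take the compensation level at the base of the deeper column (depth z_c below the surface of column 1) and equate Σ ρ_i t_i down to z_c; mantle fills any gap and the z_c terms cancel.
Column 1: 2330×2992 + 31600×2694 + (z_c − 33930)×3297
Column 2: 1310×0 + x×2654 + (z_c − 1310 − 0 − x)×3297
The z_c×3297 term appears on both sides and cancels. Collect the known terms of each column as K = Σ(ρt)_known − 3297 × (depth of known layers): K_1 = 92101760 − 3297×33930 = −19765450; K_2 = 0 − 3297×(1310 + 0) = −4319070.
Balance: K_1 = K_2 − x×(3297 − 2654), so x = (K_2 − K_1)/(3297 − 2654) = 15446400/643 = 24000 m.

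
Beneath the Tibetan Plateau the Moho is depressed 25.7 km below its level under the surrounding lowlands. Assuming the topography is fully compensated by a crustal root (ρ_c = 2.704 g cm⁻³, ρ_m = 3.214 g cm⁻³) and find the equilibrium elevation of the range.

4.85 km

By Archimedes' principle applied to the lithosphere: ρ_c h = (ρ_m − ρ_c) r.
h = r (ρ_m − ρ_c) / ρ_c = 25.7 km × (3.214 − 2.704) / 2.704 = 4.85 km.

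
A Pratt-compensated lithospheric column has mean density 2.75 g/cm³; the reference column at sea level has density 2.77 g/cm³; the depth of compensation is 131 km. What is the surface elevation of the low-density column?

ρ_ref D = ρ (D + h) → h = D (ρ_ref − ρ)/ρ.
h = 131 km × (2.77 − 2.75)/2.75 = 0.953 km.

0.953 km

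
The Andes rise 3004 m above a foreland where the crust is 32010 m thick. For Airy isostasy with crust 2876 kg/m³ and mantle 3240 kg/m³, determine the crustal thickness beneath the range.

Root depth r = h ρ_c / (ρ_m − ρ_c) = 3004 m × 2876 / 364 = 23730 m.
Total thickness = T + h + r = 32010 m + 3004 m + 23730 m = 58700 m.

58700 m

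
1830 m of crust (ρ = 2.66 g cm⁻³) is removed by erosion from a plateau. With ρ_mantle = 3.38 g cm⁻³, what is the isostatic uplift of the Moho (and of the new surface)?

Unloading: uplift u = e ρ_c/ρ_m = 1830 m × 2.66/3.38 = 1440 m.

1440 m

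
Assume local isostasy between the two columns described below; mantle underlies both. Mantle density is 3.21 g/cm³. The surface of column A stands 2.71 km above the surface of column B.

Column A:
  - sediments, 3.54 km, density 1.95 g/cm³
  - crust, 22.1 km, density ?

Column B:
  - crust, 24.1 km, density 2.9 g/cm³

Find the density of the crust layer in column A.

Take the compensation level at the base of the deeper column (depth z_c below the surface of column A) and equate Σ ρ_i t_i down to z_c; mantle fills any gap and the z_c terms cancel.
Column A: 3.54×1.95 + 22.1×ρ + (z_c − 25.64)×3.21
Column B: 2.71×0 + 24.1×2.9 + (z_c − 2.71 − 24.1)×3.21
The z_c×3.21 term appears on both sides and cancels. Collect the known terms of each column as K = Σ(ρt)_known − 3.21 × (depth of known layers): K_A = 6.903 − 3.21×25.64 = −75.4014; K_B = 69.89 − 3.21×(2.71 + 24.1) = −16.1701.
Balance: K_A + 22.1×ρ = K_B, so ρ = (K_B − K_A)/22.1 = 59.2313/22.1 = 2.68 g/cm³.

2.68 g/cm³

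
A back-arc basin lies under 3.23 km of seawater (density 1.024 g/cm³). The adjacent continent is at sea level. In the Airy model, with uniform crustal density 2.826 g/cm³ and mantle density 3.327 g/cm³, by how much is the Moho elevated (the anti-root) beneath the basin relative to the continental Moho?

In Airy isostatic equilibrium: replacing crust with seawater at the top is compensated by replacing crust with mantle at the base: d (ρ_c − ρ_w) = a (ρ_m − ρ_c).
a = d (ρ_c − ρ_w)/(ρ_m − ρ_c) = 3.23 km × 1.802/0.501 = 11.6 km.

11.6 km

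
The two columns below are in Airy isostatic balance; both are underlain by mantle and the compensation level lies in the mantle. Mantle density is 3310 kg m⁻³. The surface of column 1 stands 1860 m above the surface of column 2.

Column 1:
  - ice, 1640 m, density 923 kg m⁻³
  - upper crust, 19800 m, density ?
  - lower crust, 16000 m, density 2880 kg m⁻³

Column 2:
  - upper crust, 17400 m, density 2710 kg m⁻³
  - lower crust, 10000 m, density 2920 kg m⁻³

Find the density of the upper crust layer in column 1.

2820 kg m⁻³

Take the compensation level at the base of the deeper column (depth z_c below the surface of column 1) and equate Σ ρ_i t_i down to z_c; mantle fills any gap and the z_c terms cancel.
Column 1: 1640×923 + 19800×ρ + 16000×2880 + (z_c − 37440)×3310
Column 2: 1860×0 + 17400×2710 + 10000×2920 + (z_c − 1860 − 27400)×3310
The z_c×3310 term appears on both sides and cancels. Collect the known terms of each column as K = Σ(ρt)_known − 3310 × (depth of known layers): K_1 = 47593720 − 3310×37440 = −76332680; K_2 = 76354000 − 3310×(1860 + 27400) = −20496600.
Balance: K_1 + 19800×ρ = K_2, so ρ = (K_2 − K_1)/19800 = 55836100/19800 = 2820 kg m⁻³.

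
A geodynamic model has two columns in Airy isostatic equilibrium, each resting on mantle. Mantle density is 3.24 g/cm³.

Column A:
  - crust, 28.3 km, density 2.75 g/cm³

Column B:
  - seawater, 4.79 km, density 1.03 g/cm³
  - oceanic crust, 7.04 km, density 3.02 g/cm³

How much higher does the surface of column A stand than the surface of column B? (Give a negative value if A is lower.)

0.535 km

For any compensation level in the mantle, the mantle terms cancel and isostasy reduces to e = (Σt_A − Σt_B) − (Σ(ρt)_A − Σ(ρt)_B) / ρ_m.
Σt_A = 28.3 km; Σt_B = 11.83 km; Σ(ρt)_A = 77.825; Σ(ρt)_B = 26.1945 (in km·g/cm³).
e = (28.3 − 11.83) − (77.825 − 26.1945) / 3.24 = 0.535 km.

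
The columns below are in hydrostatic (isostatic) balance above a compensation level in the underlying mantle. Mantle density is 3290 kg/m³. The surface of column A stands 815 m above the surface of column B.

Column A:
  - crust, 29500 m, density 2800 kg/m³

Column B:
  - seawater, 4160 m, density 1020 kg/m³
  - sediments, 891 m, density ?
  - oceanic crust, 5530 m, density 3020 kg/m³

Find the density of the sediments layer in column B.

2350 kg/m³

Take the compensation level at the base of the deeper column (depth z_c below the surface of column A) and equate Σ ρ_i t_i down to z_c; mantle fills any gap and the z_c terms cancel.
Column A: 29500×2800 + (z_c − 29500)×3290
Column B: 815×0 + 4160×1020 + 891×ρ + 5530×3020 + (z_c − 815 − 10581)×3290
The z_c×3290 term appears on both sides and cancels. Collect the known terms of each column as K = Σ(ρt)_known − 3290 × (depth of known layers): K_A = 82600000 − 3290×29500 = −14455000; K_B = 20943800 − 3290×(815 + 10581) = −16549040.
Balance: K_A = K_B + 891×ρ, so ρ = (K_A − K_B)/891 = 2094040/891 = 2350 kg/m³.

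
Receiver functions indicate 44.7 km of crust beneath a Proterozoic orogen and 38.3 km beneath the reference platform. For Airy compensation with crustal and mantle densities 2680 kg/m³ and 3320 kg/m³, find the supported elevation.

Excess crust Δ = 44.7 km − 38.3 km = 6.4 km, split between elevation h and root r with h + r = Δ.
Airy balance ρ_c h = (ρ_m − ρ_c) r gives r = h ρ_c/(ρ_m − ρ_c), so h (1 + ρ_c/(ρ_m − ρ_c)) = Δ, i.e. h = Δ (ρ_m − ρ_c)/ρ_m.
h = 6.4 km × 640/3320 = 1.23 km.

1.23 km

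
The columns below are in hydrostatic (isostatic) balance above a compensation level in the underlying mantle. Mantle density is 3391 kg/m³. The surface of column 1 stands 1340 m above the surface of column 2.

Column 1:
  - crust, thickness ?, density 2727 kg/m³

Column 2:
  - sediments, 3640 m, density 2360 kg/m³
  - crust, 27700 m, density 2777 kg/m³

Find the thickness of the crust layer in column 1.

Take the compensation level at the base of the deeper column (depth z_c below the surface of column 1) and equate Σ ρ_i t_i down to z_c; mantle fills any gap and the z_c terms cancel.
Column 1: x×2727 + (z_c − 0 − x)×3391
Column 2: 1340×0 + 3640×2360 + 27700×2777 + (z_c − 1340 − 31340)×3391
The z_c×3391 term appears on both sides and cancels. Collect the known terms of each column as K = Σ(ρt)_known − 3391 × (depth of known layers): K_1 = 0 − 3391×0 = 0; K_2 = 85513300 − 3391×(1340 + 31340) = −25304580.
Balance: K_1 − x×(3391 − 2727) = K_2, so x = (K_1 − K_2)/(3391 − 2727) = 25304600/664 = 38100 m.

38100 m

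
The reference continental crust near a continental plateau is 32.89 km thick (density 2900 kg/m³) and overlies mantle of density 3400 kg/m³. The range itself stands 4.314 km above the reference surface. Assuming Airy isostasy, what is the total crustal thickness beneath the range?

Root depth r = h ρ_c / (ρ_m − ρ_c) = 4.314 km × 2900 / 500 = 25.02 km.
Total thickness = T + h + r = 32.89 km + 4.314 km + 25.02 km = 62.2 km.

62.2 km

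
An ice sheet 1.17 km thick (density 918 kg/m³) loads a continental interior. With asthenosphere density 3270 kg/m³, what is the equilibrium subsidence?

Balancing pressure at the compensation depth: the ice load ρ_ice t is balanced by mantle displaced below, ρ_m s.
s = t ρ_ice / ρ_m = 1.17 km × 918/3270 = 0.328 km.

0.328 km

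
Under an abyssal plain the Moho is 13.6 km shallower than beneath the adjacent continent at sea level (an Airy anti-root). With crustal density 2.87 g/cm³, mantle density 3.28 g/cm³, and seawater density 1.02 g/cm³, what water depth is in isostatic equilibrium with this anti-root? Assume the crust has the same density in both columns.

3.01 km

Replacing a thickness d of crust by seawater at the top must be balanced by replacing crust with mantle at the base: d (ρ_c − ρ_w) = a (ρ_m − ρ_c).
d = a (ρ_m − ρ_c)/(ρ_c − ρ_w) = 13.6 km × 0.41/1.85 = 3.01 km.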